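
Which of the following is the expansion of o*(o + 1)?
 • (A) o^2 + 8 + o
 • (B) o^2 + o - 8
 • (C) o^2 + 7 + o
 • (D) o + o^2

Expanding o*(o + 1):
= o + o^2
D) o + o^2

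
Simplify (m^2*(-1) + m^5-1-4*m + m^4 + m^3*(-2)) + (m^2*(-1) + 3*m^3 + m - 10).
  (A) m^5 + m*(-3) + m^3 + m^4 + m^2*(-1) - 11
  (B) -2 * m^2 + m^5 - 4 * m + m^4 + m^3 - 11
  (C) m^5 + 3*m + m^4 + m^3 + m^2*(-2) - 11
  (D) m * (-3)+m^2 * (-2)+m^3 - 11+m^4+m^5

Adding the polynomials and combining like terms:
(m^2*(-1) + m^5 - 1 - 4*m + m^4 + m^3*(-2)) + (m^2*(-1) + 3*m^3 + m - 10)
= m * (-3)+m^2 * (-2)+m^3 - 11+m^4+m^5
D) m * (-3)+m^2 * (-2)+m^3 - 11+m^4+m^5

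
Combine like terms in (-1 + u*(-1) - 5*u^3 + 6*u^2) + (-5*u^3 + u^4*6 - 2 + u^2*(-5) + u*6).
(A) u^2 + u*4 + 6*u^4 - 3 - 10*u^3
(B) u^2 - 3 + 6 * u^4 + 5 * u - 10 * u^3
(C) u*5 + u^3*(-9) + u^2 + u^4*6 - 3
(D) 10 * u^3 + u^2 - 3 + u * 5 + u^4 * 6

Adding the polynomials and combining like terms:
(-1 + u*(-1) - 5*u^3 + 6*u^2) + (-5*u^3 + u^4*6 - 2 + u^2*(-5) + u*6)
= u^2 - 3 + 6 * u^4 + 5 * u - 10 * u^3
B) u^2 - 3 + 6 * u^4 + 5 * u - 10 * u^3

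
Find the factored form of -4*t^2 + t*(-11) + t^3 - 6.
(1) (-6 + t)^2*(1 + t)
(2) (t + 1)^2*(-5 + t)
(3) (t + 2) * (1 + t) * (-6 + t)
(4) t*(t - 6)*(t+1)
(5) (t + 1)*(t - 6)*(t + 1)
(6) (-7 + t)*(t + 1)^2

We need to factor -4*t^2 + t*(-11) + t^3 - 6.
The factored form is (t + 1)*(t - 6)*(t + 1).
5) (t + 1)*(t - 6)*(t + 1)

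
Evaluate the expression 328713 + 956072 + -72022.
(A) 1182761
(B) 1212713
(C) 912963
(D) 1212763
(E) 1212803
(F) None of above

First: 328713 + 956072 = 1284785
Then: 1284785 + -72022 = 1212763
D) 1212763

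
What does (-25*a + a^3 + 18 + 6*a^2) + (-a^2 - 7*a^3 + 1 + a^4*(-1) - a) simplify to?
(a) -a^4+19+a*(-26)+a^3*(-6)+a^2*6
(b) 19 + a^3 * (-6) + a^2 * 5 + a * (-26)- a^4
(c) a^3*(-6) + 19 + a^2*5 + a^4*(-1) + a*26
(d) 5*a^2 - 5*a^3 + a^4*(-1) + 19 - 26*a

Adding the polynomials and combining like terms:
(-25*a + a^3 + 18 + 6*a^2) + (-a^2 - 7*a^3 + 1 + a^4*(-1) - a)
= 19 + a^3 * (-6) + a^2 * 5 + a * (-26)- a^4
b) 19 + a^3 * (-6) + a^2 * 5 + a * (-26)- a^4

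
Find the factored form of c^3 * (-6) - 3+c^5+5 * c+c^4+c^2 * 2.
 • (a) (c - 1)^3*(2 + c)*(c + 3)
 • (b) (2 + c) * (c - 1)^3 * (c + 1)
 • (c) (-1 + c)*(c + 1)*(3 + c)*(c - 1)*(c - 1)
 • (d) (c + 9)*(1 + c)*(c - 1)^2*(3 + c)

We need to factor c^3 * (-6) - 3+c^5+5 * c+c^4+c^2 * 2.
The factored form is (-1 + c)*(c + 1)*(3 + c)*(c - 1)*(c - 1).
c) (-1 + c)*(c + 1)*(3 + c)*(c - 1)*(c - 1)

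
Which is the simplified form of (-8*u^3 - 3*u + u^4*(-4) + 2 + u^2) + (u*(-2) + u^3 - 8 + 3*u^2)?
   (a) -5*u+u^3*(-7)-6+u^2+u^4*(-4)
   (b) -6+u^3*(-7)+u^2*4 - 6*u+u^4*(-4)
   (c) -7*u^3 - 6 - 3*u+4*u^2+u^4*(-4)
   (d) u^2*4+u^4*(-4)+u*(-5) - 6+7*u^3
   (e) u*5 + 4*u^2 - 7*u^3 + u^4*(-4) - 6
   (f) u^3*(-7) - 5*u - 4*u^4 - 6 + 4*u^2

Adding the polynomials and combining like terms:
(-8*u^3 - 3*u + u^4*(-4) + 2 + u^2) + (u*(-2) + u^3 - 8 + 3*u^2)
= u^3*(-7) - 5*u - 4*u^4 - 6 + 4*u^2
f) u^3*(-7) - 5*u - 4*u^4 - 6 + 4*u^2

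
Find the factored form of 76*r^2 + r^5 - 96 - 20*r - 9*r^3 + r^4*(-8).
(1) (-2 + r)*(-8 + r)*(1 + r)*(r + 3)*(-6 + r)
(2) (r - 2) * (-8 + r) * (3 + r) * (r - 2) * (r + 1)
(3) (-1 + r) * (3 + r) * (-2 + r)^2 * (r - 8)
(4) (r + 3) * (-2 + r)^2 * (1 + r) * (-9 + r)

We need to factor 76*r^2 + r^5 - 96 - 20*r - 9*r^3 + r^4*(-8).
The factored form is (r - 2) * (-8 + r) * (3 + r) * (r - 2) * (r + 1).
2) (r - 2) * (-8 + r) * (3 + r) * (r - 2) * (r + 1)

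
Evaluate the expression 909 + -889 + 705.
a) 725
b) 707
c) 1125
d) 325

First: 909 + -889 = 20
Then: 20 + 705 = 725
a) 725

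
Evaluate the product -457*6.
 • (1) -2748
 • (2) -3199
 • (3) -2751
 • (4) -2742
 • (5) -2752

-457 * 6 = -2742
4) -2742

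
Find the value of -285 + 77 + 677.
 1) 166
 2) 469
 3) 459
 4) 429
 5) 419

First: -285 + 77 = -208
Then: -208 + 677 = 469
2) 469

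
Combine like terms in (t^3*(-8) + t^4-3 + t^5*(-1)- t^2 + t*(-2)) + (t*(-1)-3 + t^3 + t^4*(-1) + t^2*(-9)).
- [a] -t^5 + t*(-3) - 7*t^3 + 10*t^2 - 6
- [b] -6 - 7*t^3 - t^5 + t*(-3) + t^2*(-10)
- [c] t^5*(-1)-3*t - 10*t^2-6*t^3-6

Adding the polynomials and combining like terms:
(t^3*(-8) + t^4 - 3 + t^5*(-1) - t^2 + t*(-2)) + (t*(-1) - 3 + t^3 + t^4*(-1) + t^2*(-9))
= -6 - 7*t^3 - t^5 + t*(-3) + t^2*(-10)
b) -6 - 7*t^3 - t^5 + t*(-3) + t^2*(-10)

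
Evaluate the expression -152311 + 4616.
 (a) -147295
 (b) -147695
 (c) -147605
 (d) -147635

-152311 + 4616 = -147695
b) -147695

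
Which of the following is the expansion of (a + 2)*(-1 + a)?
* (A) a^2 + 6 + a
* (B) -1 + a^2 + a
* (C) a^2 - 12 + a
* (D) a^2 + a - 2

Expanding (a + 2)*(-1 + a):
= a^2 + a - 2
D) a^2 + a - 2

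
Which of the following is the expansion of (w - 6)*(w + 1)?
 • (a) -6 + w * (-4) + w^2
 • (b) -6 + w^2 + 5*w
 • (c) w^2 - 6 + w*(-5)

Expanding (w - 6)*(w + 1):
= w^2 - 6 + w*(-5)
c) w^2 - 6 + w*(-5)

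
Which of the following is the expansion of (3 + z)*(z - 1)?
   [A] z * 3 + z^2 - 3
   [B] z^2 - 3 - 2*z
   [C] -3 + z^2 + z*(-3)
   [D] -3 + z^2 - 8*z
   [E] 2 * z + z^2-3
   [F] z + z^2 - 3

Expanding (3 + z)*(z - 1):
= 2 * z + z^2-3
E) 2 * z + z^2-3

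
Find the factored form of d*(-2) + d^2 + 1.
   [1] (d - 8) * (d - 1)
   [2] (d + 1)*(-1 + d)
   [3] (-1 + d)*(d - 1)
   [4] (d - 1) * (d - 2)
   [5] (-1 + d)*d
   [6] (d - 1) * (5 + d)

We need to factor d*(-2) + d^2 + 1.
The factored form is (-1 + d)*(d - 1).
3) (-1 + d)*(d - 1)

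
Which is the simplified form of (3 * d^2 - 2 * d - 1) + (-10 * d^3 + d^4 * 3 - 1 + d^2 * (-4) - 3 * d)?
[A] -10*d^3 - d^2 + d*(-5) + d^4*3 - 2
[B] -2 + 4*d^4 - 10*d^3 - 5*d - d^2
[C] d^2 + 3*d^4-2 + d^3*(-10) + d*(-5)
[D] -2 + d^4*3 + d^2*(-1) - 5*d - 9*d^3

Adding the polynomials and combining like terms:
(3*d^2 - 2*d - 1) + (-10*d^3 + d^4*3 - 1 + d^2*(-4) - 3*d)
= -10*d^3 - d^2 + d*(-5) + d^4*3 - 2
A) -10*d^3 - d^2 + d*(-5) + d^4*3 - 2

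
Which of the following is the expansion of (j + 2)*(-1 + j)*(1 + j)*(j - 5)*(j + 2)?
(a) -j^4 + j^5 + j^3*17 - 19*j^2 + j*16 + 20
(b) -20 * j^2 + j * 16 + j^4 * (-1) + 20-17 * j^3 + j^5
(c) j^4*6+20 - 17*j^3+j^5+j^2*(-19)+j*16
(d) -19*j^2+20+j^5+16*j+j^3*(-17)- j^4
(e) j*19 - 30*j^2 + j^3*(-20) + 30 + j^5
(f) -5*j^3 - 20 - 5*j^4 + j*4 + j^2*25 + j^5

Expanding (j + 2)*(-1 + j)*(1 + j)*(j - 5)*(j + 2):
= -19*j^2+20+j^5+16*j+j^3*(-17)- j^4
d) -19*j^2+20+j^5+16*j+j^3*(-17)- j^4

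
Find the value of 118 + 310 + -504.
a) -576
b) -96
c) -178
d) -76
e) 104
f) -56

First: 118 + 310 = 428
Then: 428 + -504 = -76
d) -76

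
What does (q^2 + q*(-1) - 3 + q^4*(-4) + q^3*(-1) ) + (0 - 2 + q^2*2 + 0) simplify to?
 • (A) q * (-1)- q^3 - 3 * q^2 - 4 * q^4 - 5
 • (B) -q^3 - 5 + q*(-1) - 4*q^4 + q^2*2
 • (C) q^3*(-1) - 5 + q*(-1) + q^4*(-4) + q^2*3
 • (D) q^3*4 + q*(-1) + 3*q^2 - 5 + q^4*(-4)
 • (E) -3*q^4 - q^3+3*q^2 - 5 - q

Adding the polynomials and combining like terms:
(q^2 + q*(-1) - 3 + q^4*(-4) + q^3*(-1)) + (0 - 2 + q^2*2 + 0)
= q^3*(-1) - 5 + q*(-1) + q^4*(-4) + q^2*3
C) q^3*(-1) - 5 + q*(-1) + q^4*(-4) + q^2*3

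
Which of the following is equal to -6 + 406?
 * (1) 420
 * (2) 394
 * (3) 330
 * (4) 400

-6 + 406 = 400
4) 400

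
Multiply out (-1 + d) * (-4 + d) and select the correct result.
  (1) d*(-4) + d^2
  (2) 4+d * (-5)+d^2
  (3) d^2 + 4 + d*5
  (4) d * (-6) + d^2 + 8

Expanding (-1 + d) * (-4 + d):
= 4+d * (-5)+d^2
2) 4+d * (-5)+d^2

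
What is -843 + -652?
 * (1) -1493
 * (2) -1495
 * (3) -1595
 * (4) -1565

-843 + -652 = -1495
2) -1495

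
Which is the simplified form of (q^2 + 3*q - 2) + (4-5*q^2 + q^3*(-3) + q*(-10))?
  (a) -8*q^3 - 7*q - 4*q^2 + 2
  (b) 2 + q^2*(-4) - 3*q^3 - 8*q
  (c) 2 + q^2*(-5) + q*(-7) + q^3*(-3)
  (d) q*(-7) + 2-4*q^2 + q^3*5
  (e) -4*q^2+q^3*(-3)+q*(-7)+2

Adding the polynomials and combining like terms:
(q^2 + 3*q - 2) + (4 - 5*q^2 + q^3*(-3) + q*(-10))
= -4*q^2+q^3*(-3)+q*(-7)+2
e) -4*q^2+q^3*(-3)+q*(-7)+2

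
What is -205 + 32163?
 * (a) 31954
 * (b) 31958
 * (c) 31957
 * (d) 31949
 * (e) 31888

-205 + 32163 = 31958
b) 31958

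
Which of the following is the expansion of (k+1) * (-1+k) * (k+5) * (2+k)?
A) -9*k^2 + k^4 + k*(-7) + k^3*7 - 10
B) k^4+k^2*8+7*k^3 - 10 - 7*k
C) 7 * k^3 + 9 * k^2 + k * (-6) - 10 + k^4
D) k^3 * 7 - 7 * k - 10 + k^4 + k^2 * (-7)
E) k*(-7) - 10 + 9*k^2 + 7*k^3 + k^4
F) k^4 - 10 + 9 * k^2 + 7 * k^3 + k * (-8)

Expanding (k+1) * (-1+k) * (k+5) * (2+k):
= k*(-7) - 10 + 9*k^2 + 7*k^3 + k^4
E) k*(-7) - 10 + 9*k^2 + 7*k^3 + k^4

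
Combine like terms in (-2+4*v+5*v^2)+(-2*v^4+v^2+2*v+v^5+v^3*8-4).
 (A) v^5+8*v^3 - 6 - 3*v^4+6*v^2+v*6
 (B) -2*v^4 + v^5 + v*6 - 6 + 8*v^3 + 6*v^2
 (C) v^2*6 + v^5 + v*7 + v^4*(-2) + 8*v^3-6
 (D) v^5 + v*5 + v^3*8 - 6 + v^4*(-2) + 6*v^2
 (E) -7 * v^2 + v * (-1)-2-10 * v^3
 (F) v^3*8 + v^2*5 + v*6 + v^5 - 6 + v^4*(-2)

Adding the polynomials and combining like terms:
(-2 + 4*v + 5*v^2) + (-2*v^4 + v^2 + 2*v + v^5 + v^3*8 - 4)
= -2*v^4 + v^5 + v*6 - 6 + 8*v^3 + 6*v^2
B) -2*v^4 + v^5 + v*6 - 6 + 8*v^3 + 6*v^2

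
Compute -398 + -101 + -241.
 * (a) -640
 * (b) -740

First: -398 + -101 = -499
Then: -499 + -241 = -740
b) -740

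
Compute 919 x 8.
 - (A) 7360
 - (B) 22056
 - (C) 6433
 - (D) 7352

919 * 8 = 7352
D) 7352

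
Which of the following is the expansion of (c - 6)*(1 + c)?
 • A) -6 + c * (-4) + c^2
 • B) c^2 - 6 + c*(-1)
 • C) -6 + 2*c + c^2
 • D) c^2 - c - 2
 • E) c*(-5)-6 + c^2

Expanding (c - 6)*(1 + c):
= c*(-5)-6 + c^2
E) c*(-5)-6 + c^2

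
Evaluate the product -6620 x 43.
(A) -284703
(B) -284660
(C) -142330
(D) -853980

-6620 * 43 = -284660
B) -284660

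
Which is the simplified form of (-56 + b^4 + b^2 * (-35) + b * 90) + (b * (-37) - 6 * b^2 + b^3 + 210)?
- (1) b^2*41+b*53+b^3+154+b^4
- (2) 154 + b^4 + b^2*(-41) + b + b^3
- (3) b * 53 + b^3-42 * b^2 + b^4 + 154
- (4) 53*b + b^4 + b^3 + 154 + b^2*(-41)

Adding the polynomials and combining like terms:
(-56 + b^4 + b^2*(-35) + b*90) + (b*(-37) - 6*b^2 + b^3 + 210)
= 53*b + b^4 + b^3 + 154 + b^2*(-41)
4) 53*b + b^4 + b^3 + 154 + b^2*(-41)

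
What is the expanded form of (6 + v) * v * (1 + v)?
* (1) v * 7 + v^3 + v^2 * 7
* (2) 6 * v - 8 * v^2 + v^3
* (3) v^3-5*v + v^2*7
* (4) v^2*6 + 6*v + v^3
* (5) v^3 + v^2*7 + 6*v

Expanding (6 + v) * v * (1 + v):
= v^3 + v^2*7 + 6*v
5) v^3 + v^2*7 + 6*v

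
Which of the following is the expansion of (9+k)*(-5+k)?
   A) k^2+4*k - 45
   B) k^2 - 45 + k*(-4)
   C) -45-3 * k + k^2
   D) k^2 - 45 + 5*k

Expanding (9+k)*(-5+k):
= k^2+4*k - 45
A) k^2+4*k - 45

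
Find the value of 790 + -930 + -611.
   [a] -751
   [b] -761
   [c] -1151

First: 790 + -930 = -140
Then: -140 + -611 = -751
a) -751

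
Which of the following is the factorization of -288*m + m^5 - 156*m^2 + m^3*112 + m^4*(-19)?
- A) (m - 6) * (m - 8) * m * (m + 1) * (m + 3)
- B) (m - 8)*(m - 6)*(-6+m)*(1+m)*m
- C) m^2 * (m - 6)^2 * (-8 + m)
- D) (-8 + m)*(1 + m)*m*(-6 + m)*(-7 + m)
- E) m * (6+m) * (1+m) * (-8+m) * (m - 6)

We need to factor -288*m + m^5 - 156*m^2 + m^3*112 + m^4*(-19).
The factored form is (m - 8)*(m - 6)*(-6+m)*(1+m)*m.
B) (m - 8)*(m - 6)*(-6+m)*(1+m)*m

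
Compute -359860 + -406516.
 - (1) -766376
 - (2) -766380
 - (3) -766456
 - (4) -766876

-359860 + -406516 = -766376
1) -766376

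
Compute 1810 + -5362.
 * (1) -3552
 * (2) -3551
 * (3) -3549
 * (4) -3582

1810 + -5362 = -3552
1) -3552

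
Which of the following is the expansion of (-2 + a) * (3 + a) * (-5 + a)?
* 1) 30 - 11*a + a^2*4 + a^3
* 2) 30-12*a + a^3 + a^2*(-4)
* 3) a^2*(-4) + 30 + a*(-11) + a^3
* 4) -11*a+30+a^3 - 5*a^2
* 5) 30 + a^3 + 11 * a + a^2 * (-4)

Expanding (-2 + a) * (3 + a) * (-5 + a):
= a^2*(-4) + 30 + a*(-11) + a^3
3) a^2*(-4) + 30 + a*(-11) + a^3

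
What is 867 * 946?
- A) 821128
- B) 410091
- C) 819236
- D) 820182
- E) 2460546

867 * 946 = 820182
D) 820182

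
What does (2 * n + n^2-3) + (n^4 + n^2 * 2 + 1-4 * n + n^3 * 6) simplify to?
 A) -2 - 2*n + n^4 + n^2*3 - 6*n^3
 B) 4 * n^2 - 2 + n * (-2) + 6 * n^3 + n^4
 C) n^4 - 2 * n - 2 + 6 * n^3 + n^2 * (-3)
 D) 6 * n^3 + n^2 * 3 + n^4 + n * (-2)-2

Adding the polynomials and combining like terms:
(2*n + n^2 - 3) + (n^4 + n^2*2 + 1 - 4*n + n^3*6)
= 6 * n^3 + n^2 * 3 + n^4 + n * (-2)-2
D) 6 * n^3 + n^2 * 3 + n^4 + n * (-2)-2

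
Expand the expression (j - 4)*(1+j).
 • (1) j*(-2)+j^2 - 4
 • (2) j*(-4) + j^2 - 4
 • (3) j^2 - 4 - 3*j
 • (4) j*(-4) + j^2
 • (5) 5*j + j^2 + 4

Expanding (j - 4)*(1+j):
= j^2 - 4 - 3*j
3) j^2 - 4 - 3*j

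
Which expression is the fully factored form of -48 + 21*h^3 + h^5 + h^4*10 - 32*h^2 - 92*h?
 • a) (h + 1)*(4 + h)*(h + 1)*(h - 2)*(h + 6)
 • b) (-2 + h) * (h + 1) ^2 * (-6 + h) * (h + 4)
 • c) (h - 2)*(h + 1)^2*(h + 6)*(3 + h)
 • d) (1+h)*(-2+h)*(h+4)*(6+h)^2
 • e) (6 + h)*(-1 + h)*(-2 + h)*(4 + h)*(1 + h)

We need to factor -48 + 21*h^3 + h^5 + h^4*10 - 32*h^2 - 92*h.
The factored form is (h + 1)*(4 + h)*(h + 1)*(h - 2)*(h + 6).
a) (h + 1)*(4 + h)*(h + 1)*(h - 2)*(h + 6)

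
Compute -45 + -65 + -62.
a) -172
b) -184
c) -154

First: -45 + -65 = -110
Then: -110 + -62 = -172
a) -172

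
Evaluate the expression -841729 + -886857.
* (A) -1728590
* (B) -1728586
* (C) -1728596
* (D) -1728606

-841729 + -886857 = -1728586
B) -1728586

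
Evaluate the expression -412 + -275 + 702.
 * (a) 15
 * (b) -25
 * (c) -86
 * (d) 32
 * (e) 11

First: -412 + -275 = -687
Then: -687 + 702 = 15
a) 15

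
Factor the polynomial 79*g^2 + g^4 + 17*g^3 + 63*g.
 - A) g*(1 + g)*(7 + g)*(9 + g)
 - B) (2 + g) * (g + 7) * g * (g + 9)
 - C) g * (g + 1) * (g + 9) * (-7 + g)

We need to factor 79*g^2 + g^4 + 17*g^3 + 63*g.
The factored form is g*(1 + g)*(7 + g)*(9 + g).
A) g*(1 + g)*(7 + g)*(9 + g)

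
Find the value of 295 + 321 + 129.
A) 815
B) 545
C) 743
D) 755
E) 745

First: 295 + 321 = 616
Then: 616 + 129 = 745
E) 745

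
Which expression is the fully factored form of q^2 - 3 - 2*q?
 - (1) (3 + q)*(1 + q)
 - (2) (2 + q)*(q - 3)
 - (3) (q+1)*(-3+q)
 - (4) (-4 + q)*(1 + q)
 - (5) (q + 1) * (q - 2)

We need to factor q^2 - 3 - 2*q.
The factored form is (q+1)*(-3+q).
3) (q+1)*(-3+q)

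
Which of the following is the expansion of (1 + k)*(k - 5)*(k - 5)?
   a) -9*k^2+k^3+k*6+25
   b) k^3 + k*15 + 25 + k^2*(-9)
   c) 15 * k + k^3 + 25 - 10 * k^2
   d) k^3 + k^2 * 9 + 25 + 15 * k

Expanding (1 + k)*(k - 5)*(k - 5):
= k^3 + k*15 + 25 + k^2*(-9)
b) k^3 + k*15 + 25 + k^2*(-9)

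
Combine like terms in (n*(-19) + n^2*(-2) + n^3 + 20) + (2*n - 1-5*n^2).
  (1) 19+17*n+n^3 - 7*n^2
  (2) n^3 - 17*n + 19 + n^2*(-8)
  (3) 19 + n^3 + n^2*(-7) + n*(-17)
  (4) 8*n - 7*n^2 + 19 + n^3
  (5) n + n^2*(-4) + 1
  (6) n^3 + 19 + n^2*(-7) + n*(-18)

Adding the polynomials and combining like terms:
(n*(-19) + n^2*(-2) + n^3 + 20) + (2*n - 1 - 5*n^2)
= 19 + n^3 + n^2*(-7) + n*(-17)
3) 19 + n^3 + n^2*(-7) + n*(-17)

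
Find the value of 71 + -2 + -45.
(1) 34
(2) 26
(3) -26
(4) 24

First: 71 + -2 = 69
Then: 69 + -45 = 24
4) 24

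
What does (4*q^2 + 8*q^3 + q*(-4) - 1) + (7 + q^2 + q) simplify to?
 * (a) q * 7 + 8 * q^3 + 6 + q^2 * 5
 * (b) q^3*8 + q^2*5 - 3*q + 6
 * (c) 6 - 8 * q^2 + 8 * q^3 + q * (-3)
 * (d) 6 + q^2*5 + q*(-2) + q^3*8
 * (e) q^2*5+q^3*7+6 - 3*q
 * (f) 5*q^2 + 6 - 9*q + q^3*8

Adding the polynomials and combining like terms:
(4*q^2 + 8*q^3 + q*(-4) - 1) + (7 + q^2 + q)
= q^3*8 + q^2*5 - 3*q + 6
b) q^3*8 + q^2*5 - 3*q + 6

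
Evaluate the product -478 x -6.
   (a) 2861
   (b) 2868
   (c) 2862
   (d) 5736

-478 * -6 = 2868
b) 2868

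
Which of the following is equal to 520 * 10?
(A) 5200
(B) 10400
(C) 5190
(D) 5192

520 * 10 = 5200
A) 5200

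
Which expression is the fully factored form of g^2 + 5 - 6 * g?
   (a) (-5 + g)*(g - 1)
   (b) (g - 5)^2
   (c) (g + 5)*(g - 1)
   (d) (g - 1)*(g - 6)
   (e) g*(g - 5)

We need to factor g^2 + 5 - 6 * g.
The factored form is (-5 + g)*(g - 1).
a) (-5 + g)*(g - 1)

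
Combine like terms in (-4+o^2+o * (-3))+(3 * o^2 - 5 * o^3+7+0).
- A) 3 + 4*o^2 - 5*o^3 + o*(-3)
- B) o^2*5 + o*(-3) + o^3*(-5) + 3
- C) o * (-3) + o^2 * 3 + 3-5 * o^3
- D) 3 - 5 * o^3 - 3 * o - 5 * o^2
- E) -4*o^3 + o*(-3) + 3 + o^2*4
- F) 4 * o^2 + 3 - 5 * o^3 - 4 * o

Adding the polynomials and combining like terms:
(-4 + o^2 + o*(-3)) + (3*o^2 - 5*o^3 + 7 + 0)
= 3 + 4*o^2 - 5*o^3 + o*(-3)
A) 3 + 4*o^2 - 5*o^3 + o*(-3)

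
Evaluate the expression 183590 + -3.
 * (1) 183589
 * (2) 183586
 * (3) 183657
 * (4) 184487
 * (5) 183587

183590 + -3 = 183587
5) 183587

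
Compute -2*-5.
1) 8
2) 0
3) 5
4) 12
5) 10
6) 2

-2 * -5 = 10
5) 10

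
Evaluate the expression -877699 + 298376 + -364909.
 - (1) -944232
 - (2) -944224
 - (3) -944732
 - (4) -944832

First: -877699 + 298376 = -579323
Then: -579323 + -364909 = -944232
1) -944232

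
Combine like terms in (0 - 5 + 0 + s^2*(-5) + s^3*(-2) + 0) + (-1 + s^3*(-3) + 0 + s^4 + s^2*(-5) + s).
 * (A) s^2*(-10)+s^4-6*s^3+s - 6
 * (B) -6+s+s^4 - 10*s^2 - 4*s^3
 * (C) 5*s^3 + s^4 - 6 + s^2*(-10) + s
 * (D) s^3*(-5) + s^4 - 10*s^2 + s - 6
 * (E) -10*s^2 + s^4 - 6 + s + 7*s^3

Adding the polynomials and combining like terms:
(0 - 5 + 0 + s^2*(-5) + s^3*(-2) + 0) + (-1 + s^3*(-3) + 0 + s^4 + s^2*(-5) + s)
= s^3*(-5) + s^4 - 10*s^2 + s - 6
D) s^3*(-5) + s^4 - 10*s^2 + s - 6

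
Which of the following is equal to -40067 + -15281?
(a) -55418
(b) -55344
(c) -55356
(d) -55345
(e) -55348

-40067 + -15281 = -55348
e) -55348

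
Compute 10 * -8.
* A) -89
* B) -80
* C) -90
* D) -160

10 * -8 = -80
B) -80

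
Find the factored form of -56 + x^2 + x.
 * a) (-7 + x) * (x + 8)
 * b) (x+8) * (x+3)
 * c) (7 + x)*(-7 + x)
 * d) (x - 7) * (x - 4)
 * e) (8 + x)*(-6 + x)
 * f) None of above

We need to factor -56 + x^2 + x.
The factored form is (-7 + x) * (x + 8).
a) (-7 + x) * (x + 8)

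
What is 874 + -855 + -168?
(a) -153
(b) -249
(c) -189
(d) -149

First: 874 + -855 = 19
Then: 19 + -168 = -149
d) -149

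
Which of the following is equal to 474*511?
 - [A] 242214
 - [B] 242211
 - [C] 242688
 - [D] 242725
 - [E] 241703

474 * 511 = 242214
A) 242214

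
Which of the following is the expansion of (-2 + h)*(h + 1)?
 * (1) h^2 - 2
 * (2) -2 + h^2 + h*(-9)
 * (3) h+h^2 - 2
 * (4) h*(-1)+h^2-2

Expanding (-2 + h)*(h + 1):
= h*(-1)+h^2-2
4) h*(-1)+h^2-2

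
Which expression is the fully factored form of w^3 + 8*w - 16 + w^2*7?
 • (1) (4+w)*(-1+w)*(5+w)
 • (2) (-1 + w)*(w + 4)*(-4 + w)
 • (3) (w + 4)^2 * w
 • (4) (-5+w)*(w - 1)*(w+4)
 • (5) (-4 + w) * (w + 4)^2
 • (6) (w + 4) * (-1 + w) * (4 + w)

We need to factor w^3 + 8*w - 16 + w^2*7.
The factored form is (w + 4) * (-1 + w) * (4 + w).
6) (w + 4) * (-1 + w) * (4 + w)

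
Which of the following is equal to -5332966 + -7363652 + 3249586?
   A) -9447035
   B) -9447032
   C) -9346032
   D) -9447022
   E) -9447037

First: -5332966 + -7363652 = -12696618
Then: -12696618 + 3249586 = -9447032
B) -9447032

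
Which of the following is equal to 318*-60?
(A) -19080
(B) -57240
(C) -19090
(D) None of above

318 * -60 = -19080
A) -19080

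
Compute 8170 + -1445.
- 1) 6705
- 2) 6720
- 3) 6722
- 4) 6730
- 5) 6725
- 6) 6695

8170 + -1445 = 6725
5) 6725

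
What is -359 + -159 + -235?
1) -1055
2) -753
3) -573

First: -359 + -159 = -518
Then: -518 + -235 = -753
2) -753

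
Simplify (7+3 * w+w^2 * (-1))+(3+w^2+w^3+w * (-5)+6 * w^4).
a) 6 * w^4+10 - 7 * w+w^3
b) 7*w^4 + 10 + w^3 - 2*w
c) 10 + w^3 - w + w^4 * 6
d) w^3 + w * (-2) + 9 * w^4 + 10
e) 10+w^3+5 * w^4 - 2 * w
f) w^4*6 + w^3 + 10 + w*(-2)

Adding the polynomials and combining like terms:
(7 + 3*w + w^2*(-1)) + (3 + w^2 + w^3 + w*(-5) + 6*w^4)
= w^4*6 + w^3 + 10 + w*(-2)
f) w^4*6 + w^3 + 10 + w*(-2)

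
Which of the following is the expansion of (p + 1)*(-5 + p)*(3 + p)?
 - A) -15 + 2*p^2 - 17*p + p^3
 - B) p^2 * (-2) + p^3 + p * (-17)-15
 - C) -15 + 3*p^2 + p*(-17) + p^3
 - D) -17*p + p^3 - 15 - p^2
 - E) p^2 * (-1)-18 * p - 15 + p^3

Expanding (p + 1)*(-5 + p)*(3 + p):
= -17*p + p^3 - 15 - p^2
D) -17*p + p^3 - 15 - p^2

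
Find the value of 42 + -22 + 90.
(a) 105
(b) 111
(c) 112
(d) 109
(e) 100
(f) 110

First: 42 + -22 = 20
Then: 20 + 90 = 110
f) 110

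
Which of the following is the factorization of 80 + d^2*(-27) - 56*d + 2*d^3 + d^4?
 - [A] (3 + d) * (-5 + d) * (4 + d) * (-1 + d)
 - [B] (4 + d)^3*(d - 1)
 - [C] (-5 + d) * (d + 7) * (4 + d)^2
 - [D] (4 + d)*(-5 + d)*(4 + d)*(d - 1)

We need to factor 80 + d^2*(-27) - 56*d + 2*d^3 + d^4.
The factored form is (4 + d)*(-5 + d)*(4 + d)*(d - 1).
D) (4 + d)*(-5 + d)*(4 + d)*(d - 1)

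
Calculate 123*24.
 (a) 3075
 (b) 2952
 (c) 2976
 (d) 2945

123 * 24 = 2952
b) 2952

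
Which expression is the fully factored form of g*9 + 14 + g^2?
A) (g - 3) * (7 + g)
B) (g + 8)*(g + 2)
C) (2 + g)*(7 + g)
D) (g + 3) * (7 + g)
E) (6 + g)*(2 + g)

We need to factor g*9 + 14 + g^2.
The factored form is (2 + g)*(7 + g).
C) (2 + g)*(7 + g)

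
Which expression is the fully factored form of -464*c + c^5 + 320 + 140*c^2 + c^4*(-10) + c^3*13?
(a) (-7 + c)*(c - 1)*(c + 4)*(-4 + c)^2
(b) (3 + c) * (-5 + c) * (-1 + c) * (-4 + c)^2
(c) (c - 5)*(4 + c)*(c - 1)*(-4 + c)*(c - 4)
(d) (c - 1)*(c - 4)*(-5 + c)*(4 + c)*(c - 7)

We need to factor -464*c + c^5 + 320 + 140*c^2 + c^4*(-10) + c^3*13.
The factored form is (c - 5)*(4 + c)*(c - 1)*(-4 + c)*(c - 4).
c) (c - 5)*(4 + c)*(c - 1)*(-4 + c)*(c - 4)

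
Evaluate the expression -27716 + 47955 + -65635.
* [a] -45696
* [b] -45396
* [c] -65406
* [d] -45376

First: -27716 + 47955 = 20239
Then: 20239 + -65635 = -45396
b) -45396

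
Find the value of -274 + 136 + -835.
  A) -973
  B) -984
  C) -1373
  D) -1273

First: -274 + 136 = -138
Then: -138 + -835 = -973
A) -973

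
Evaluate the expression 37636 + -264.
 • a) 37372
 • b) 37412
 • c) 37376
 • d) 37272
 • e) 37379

37636 + -264 = 37372
a) 37372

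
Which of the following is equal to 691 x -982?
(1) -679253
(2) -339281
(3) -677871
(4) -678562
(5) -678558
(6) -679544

691 * -982 = -678562
4) -678562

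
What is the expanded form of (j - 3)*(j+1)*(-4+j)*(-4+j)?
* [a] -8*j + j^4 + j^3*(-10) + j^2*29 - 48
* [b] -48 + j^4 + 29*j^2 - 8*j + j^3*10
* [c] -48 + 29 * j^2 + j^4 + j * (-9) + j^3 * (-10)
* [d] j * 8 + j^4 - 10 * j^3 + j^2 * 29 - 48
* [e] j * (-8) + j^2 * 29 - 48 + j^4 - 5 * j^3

Expanding (j - 3)*(j+1)*(-4+j)*(-4+j):
= -8*j + j^4 + j^3*(-10) + j^2*29 - 48
a) -8*j + j^4 + j^3*(-10) + j^2*29 - 48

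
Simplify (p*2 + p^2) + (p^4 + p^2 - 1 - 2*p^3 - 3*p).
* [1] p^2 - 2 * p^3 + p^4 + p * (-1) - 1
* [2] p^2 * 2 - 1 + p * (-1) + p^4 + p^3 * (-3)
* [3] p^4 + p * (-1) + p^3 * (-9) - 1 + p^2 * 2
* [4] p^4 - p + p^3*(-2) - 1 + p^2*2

Adding the polynomials and combining like terms:
(p*2 + p^2) + (p^4 + p^2 - 1 - 2*p^3 - 3*p)
= p^4 - p + p^3*(-2) - 1 + p^2*2
4) p^4 - p + p^3*(-2) - 1 + p^2*2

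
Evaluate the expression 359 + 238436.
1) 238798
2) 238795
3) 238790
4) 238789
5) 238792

359 + 238436 = 238795
2) 238795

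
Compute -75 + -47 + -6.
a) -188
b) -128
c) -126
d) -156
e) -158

First: -75 + -47 = -122
Then: -122 + -6 = -128
b) -128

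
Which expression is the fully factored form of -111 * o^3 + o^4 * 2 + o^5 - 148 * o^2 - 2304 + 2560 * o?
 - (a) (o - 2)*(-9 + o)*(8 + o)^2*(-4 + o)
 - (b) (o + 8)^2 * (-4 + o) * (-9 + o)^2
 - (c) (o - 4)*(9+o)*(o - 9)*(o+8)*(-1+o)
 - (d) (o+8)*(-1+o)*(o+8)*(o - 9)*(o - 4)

We need to factor -111 * o^3 + o^4 * 2 + o^5 - 148 * o^2 - 2304 + 2560 * o.
The factored form is (o+8)*(-1+o)*(o+8)*(o - 9)*(o - 4).
d) (o+8)*(-1+o)*(o+8)*(o - 9)*(o - 4)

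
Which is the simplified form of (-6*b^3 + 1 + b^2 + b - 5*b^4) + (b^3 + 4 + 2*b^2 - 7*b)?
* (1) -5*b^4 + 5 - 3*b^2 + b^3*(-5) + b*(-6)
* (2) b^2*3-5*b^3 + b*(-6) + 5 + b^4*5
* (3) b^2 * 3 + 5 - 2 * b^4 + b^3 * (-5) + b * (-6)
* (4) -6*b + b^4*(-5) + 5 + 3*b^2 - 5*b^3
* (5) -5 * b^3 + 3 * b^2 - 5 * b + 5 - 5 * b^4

Adding the polynomials and combining like terms:
(-6*b^3 + 1 + b^2 + b - 5*b^4) + (b^3 + 4 + 2*b^2 - 7*b)
= -6*b + b^4*(-5) + 5 + 3*b^2 - 5*b^3
4) -6*b + b^4*(-5) + 5 + 3*b^2 - 5*b^3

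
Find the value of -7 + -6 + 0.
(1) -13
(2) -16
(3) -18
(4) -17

First: -7 + -6 = -13
Then: -13 + 0 = -13
1) -13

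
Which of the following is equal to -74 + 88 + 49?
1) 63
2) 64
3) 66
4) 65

First: -74 + 88 = 14
Then: 14 + 49 = 63
1) 63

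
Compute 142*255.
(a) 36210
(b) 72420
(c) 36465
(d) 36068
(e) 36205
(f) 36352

142 * 255 = 36210
a) 36210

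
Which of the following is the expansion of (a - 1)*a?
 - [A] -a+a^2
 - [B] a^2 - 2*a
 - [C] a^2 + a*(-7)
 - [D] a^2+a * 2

Expanding (a - 1)*a:
= -a+a^2
A) -a+a^2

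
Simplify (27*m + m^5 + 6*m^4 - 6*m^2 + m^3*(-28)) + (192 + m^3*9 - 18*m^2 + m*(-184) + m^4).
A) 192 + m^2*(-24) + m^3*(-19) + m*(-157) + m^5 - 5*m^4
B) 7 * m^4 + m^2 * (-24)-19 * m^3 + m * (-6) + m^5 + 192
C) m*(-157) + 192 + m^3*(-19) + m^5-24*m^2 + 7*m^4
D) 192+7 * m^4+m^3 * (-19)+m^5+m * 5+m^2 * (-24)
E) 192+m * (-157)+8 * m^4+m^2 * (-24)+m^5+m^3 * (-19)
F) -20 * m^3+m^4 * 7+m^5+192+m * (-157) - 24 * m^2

Adding the polynomials and combining like terms:
(27*m + m^5 + 6*m^4 - 6*m^2 + m^3*(-28)) + (192 + m^3*9 - 18*m^2 + m*(-184) + m^4)
= m*(-157) + 192 + m^3*(-19) + m^5-24*m^2 + 7*m^4
C) m*(-157) + 192 + m^3*(-19) + m^5-24*m^2 + 7*m^4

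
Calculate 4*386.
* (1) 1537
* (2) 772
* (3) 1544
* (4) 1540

4 * 386 = 1544
3) 1544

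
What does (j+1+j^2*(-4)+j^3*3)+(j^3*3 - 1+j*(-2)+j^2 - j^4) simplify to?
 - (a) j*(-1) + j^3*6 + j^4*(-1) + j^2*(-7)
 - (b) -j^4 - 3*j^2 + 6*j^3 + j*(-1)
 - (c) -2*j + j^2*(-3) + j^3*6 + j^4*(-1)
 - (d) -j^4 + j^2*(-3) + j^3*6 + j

Adding the polynomials and combining like terms:
(j + 1 + j^2*(-4) + j^3*3) + (j^3*3 - 1 + j*(-2) + j^2 - j^4)
= -j^4 - 3*j^2 + 6*j^3 + j*(-1)
b) -j^4 - 3*j^2 + 6*j^3 + j*(-1)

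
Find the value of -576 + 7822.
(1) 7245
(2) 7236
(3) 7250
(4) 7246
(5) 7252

-576 + 7822 = 7246
4) 7246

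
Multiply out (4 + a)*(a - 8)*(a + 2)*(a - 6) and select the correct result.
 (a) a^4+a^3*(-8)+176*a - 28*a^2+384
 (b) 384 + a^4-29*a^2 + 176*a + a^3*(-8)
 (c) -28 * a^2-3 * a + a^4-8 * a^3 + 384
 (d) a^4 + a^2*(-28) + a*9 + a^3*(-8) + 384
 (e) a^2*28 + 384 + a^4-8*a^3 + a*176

Expanding (4 + a)*(a - 8)*(a + 2)*(a - 6):
= a^4+a^3*(-8)+176*a - 28*a^2+384
a) a^4+a^3*(-8)+176*a - 28*a^2+384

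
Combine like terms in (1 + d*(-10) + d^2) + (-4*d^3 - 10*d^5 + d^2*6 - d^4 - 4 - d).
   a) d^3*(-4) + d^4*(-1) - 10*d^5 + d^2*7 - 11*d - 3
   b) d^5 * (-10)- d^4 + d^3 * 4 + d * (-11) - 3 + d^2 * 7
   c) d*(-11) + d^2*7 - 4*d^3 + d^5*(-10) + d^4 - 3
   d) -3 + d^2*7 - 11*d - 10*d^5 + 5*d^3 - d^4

Adding the polynomials and combining like terms:
(1 + d*(-10) + d^2) + (-4*d^3 - 10*d^5 + d^2*6 - d^4 - 4 - d)
= d^3*(-4) + d^4*(-1) - 10*d^5 + d^2*7 - 11*d - 3
a) d^3*(-4) + d^4*(-1) - 10*d^5 + d^2*7 - 11*d - 3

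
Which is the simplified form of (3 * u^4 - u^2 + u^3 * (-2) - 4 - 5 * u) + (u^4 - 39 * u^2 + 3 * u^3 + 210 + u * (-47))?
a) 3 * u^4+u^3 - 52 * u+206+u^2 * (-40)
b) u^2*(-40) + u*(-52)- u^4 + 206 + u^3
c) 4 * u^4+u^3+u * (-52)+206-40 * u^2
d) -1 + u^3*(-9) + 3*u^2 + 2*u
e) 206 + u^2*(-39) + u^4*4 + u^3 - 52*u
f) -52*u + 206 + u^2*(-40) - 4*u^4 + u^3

Adding the polynomials and combining like terms:
(3*u^4 - u^2 + u^3*(-2) - 4 - 5*u) + (u^4 - 39*u^2 + 3*u^3 + 210 + u*(-47))
= 4 * u^4+u^3+u * (-52)+206-40 * u^2
c) 4 * u^4+u^3+u * (-52)+206-40 * u^2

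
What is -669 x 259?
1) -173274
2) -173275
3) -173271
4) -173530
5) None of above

-669 * 259 = -173271
3) -173271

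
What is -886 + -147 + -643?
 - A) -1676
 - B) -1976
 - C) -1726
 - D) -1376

First: -886 + -147 = -1033
Then: -1033 + -643 = -1676
A) -1676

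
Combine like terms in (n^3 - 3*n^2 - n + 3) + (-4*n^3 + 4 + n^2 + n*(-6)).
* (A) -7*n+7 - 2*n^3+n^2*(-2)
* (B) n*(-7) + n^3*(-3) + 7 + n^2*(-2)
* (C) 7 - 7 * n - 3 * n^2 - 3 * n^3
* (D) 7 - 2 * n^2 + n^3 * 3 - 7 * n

Adding the polynomials and combining like terms:
(n^3 - 3*n^2 - n + 3) + (-4*n^3 + 4 + n^2 + n*(-6))
= n*(-7) + n^3*(-3) + 7 + n^2*(-2)
B) n*(-7) + n^3*(-3) + 7 + n^2*(-2)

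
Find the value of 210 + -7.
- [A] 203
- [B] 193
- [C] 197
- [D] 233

210 + -7 = 203
A) 203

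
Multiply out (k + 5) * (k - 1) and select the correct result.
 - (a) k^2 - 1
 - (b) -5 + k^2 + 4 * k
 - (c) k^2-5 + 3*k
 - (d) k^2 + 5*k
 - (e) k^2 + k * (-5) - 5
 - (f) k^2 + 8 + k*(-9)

Expanding (k + 5) * (k - 1):
= -5 + k^2 + 4 * k
b) -5 + k^2 + 4 * k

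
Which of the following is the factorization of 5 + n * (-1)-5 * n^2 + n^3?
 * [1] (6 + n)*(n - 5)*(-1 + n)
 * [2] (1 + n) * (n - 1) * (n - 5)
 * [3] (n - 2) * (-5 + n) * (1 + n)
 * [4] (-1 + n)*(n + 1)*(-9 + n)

We need to factor 5 + n * (-1)-5 * n^2 + n^3.
The factored form is (1 + n) * (n - 1) * (n - 5).
2) (1 + n) * (n - 1) * (n - 5)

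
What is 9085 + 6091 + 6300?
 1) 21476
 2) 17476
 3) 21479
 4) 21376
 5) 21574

First: 9085 + 6091 = 15176
Then: 15176 + 6300 = 21476
1) 21476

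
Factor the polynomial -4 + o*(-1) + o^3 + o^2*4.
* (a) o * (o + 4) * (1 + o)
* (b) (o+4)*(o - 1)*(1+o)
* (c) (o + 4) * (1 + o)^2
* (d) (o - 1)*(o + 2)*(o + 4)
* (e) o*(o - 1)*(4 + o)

We need to factor -4 + o*(-1) + o^3 + o^2*4.
The factored form is (o+4)*(o - 1)*(1+o).
b) (o+4)*(o - 1)*(1+o)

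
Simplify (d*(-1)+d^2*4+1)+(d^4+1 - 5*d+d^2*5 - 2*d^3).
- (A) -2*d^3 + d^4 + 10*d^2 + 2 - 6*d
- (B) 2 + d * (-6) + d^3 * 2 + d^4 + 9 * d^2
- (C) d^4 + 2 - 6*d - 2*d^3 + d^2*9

Adding the polynomials and combining like terms:
(d*(-1) + d^2*4 + 1) + (d^4 + 1 - 5*d + d^2*5 - 2*d^3)
= d^4 + 2 - 6*d - 2*d^3 + d^2*9
C) d^4 + 2 - 6*d - 2*d^3 + d^2*9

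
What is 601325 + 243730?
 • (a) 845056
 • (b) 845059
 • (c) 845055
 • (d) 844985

601325 + 243730 = 845055
c) 845055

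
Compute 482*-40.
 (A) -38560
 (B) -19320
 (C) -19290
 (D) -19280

482 * -40 = -19280
D) -19280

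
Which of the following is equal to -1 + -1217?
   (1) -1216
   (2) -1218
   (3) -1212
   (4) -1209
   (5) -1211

-1 + -1217 = -1218
2) -1218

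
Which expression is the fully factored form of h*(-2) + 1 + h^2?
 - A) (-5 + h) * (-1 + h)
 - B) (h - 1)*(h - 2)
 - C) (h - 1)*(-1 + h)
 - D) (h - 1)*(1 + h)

We need to factor h*(-2) + 1 + h^2.
The factored form is (h - 1)*(-1 + h).
C) (h - 1)*(-1 + h)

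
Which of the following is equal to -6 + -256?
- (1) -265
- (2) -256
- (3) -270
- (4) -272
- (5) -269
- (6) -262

-6 + -256 = -262
6) -262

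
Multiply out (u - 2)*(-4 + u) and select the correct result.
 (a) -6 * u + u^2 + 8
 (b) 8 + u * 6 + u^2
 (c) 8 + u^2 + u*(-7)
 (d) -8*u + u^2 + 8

Expanding (u - 2)*(-4 + u):
= -6 * u + u^2 + 8
a) -6 * u + u^2 + 8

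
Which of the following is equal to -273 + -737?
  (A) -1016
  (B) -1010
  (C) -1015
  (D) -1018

-273 + -737 = -1010
B) -1010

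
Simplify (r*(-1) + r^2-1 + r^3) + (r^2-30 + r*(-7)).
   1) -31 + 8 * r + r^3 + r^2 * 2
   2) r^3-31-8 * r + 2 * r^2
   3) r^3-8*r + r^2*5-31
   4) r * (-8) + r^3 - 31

Adding the polynomials and combining like terms:
(r*(-1) + r^2 - 1 + r^3) + (r^2 - 30 + r*(-7))
= r^3-31-8 * r + 2 * r^2
2) r^3-31-8 * r + 2 * r^2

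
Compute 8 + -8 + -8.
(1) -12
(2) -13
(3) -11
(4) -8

First: 8 + -8 = 0
Then: 0 + -8 = -8
4) -8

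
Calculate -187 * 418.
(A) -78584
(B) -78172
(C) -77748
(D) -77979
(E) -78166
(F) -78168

-187 * 418 = -78166
E) -78166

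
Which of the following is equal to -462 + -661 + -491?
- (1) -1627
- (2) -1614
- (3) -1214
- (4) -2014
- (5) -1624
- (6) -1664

First: -462 + -661 = -1123
Then: -1123 + -491 = -1614
2) -1614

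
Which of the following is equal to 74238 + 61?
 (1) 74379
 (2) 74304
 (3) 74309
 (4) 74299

74238 + 61 = 74299
4) 74299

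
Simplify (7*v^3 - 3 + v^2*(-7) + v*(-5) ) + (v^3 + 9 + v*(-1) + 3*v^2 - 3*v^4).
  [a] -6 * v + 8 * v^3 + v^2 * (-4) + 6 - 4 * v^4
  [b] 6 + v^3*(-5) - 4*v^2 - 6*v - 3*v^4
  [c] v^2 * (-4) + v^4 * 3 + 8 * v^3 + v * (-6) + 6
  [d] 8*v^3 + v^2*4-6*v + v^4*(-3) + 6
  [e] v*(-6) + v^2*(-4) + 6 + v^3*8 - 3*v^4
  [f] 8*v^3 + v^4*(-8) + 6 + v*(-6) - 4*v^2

Adding the polynomials and combining like terms:
(7*v^3 - 3 + v^2*(-7) + v*(-5)) + (v^3 + 9 + v*(-1) + 3*v^2 - 3*v^4)
= v*(-6) + v^2*(-4) + 6 + v^3*8 - 3*v^4
e) v*(-6) + v^2*(-4) + 6 + v^3*8 - 3*v^4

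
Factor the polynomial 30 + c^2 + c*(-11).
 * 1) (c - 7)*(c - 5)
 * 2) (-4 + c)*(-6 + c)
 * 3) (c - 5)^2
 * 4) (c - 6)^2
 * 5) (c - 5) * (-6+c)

We need to factor 30 + c^2 + c*(-11).
The factored form is (c - 5) * (-6+c).
5) (c - 5) * (-6+c)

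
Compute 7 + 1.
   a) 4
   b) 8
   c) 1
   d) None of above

7 + 1 = 8
b) 8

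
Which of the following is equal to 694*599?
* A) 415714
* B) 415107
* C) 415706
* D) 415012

694 * 599 = 415706
C) 415706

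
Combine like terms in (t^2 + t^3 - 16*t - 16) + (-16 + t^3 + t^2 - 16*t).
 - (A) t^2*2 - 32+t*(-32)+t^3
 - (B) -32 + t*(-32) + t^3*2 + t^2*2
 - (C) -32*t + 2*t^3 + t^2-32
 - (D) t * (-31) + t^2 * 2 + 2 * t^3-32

Adding the polynomials and combining like terms:
(t^2 + t^3 - 16*t - 16) + (-16 + t^3 + t^2 - 16*t)
= -32 + t*(-32) + t^3*2 + t^2*2
B) -32 + t*(-32) + t^3*2 + t^2*2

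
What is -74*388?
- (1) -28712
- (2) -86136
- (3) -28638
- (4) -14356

-74 * 388 = -28712
1) -28712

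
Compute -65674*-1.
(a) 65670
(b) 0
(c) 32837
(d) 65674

-65674 * -1 = 65674
d) 65674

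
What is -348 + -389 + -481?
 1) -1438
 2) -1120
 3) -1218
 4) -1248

First: -348 + -389 = -737
Then: -737 + -481 = -1218
3) -1218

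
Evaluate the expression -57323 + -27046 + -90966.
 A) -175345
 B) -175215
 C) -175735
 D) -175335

First: -57323 + -27046 = -84369
Then: -84369 + -90966 = -175335
D) -175335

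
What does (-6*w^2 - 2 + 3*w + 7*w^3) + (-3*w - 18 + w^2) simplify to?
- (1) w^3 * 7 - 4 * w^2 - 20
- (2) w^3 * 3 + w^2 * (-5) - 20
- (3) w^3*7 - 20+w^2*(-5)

Adding the polynomials and combining like terms:
(-6*w^2 - 2 + 3*w + 7*w^3) + (-3*w - 18 + w^2)
= w^3*7 - 20+w^2*(-5)
3) w^3*7 - 20+w^2*(-5)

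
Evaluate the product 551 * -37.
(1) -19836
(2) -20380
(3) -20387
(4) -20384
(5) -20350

551 * -37 = -20387
3) -20387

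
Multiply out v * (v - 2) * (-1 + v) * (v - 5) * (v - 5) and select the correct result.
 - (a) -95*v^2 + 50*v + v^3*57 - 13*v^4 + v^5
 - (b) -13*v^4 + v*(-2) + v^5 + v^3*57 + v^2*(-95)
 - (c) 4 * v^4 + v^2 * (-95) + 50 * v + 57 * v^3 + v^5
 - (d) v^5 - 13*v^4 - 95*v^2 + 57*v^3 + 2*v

Expanding v * (v - 2) * (-1 + v) * (v - 5) * (v - 5):
= -95*v^2 + 50*v + v^3*57 - 13*v^4 + v^5
a) -95*v^2 + 50*v + v^3*57 - 13*v^4 + v^5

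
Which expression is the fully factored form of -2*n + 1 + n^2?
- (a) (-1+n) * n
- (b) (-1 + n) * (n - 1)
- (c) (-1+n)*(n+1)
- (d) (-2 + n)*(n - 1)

We need to factor -2*n + 1 + n^2.
The factored form is (-1 + n) * (n - 1).
b) (-1 + n) * (n - 1)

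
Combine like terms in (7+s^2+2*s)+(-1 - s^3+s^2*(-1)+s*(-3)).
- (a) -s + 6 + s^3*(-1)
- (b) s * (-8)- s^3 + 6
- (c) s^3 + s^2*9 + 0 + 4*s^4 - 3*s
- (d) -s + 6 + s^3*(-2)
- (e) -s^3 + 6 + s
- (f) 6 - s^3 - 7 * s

Adding the polynomials and combining like terms:
(7 + s^2 + 2*s) + (-1 - s^3 + s^2*(-1) + s*(-3))
= -s + 6 + s^3*(-1)
a) -s + 6 + s^3*(-1)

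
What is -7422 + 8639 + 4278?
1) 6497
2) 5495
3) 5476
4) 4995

First: -7422 + 8639 = 1217
Then: 1217 + 4278 = 5495
2) 5495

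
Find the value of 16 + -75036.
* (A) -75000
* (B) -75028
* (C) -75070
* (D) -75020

16 + -75036 = -75020
D) -75020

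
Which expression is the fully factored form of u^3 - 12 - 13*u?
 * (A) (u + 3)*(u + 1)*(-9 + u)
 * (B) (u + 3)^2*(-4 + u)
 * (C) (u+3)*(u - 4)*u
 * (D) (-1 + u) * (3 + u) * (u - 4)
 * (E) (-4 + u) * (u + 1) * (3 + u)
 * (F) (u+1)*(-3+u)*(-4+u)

We need to factor u^3 - 12 - 13*u.
The factored form is (-4 + u) * (u + 1) * (3 + u).
E) (-4 + u) * (u + 1) * (3 + u)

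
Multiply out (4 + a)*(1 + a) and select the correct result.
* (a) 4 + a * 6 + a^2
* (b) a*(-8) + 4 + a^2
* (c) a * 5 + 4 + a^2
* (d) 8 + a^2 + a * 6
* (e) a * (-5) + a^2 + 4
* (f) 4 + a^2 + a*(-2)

Expanding (4 + a)*(1 + a):
= a * 5 + 4 + a^2
c) a * 5 + 4 + a^2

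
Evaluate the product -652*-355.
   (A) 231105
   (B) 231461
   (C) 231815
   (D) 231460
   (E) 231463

-652 * -355 = 231460
D) 231460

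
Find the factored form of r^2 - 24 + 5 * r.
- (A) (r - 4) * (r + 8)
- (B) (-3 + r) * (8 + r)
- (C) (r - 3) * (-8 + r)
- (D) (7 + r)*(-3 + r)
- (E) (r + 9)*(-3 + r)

We need to factor r^2 - 24 + 5 * r.
The factored form is (-3 + r) * (8 + r).
B) (-3 + r) * (8 + r)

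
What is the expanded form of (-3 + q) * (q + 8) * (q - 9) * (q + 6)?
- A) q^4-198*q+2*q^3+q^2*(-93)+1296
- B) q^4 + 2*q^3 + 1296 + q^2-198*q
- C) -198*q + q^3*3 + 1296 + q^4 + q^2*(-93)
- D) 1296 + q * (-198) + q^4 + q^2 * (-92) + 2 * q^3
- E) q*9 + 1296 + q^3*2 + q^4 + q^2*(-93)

Expanding (-3 + q) * (q + 8) * (q - 9) * (q + 6):
= q^4-198*q+2*q^3+q^2*(-93)+1296
A) q^4-198*q+2*q^3+q^2*(-93)+1296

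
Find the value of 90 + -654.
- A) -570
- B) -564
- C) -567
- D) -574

90 + -654 = -564
B) -564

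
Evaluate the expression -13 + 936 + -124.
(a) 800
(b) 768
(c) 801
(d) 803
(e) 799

First: -13 + 936 = 923
Then: 923 + -124 = 799
e) 799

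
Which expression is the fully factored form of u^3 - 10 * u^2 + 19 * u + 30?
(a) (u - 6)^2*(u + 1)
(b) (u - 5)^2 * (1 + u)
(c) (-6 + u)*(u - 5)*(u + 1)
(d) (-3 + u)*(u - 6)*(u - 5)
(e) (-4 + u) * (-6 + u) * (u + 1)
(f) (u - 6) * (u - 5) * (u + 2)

We need to factor u^3 - 10 * u^2 + 19 * u + 30.
The factored form is (-6 + u)*(u - 5)*(u + 1).
c) (-6 + u)*(u - 5)*(u + 1)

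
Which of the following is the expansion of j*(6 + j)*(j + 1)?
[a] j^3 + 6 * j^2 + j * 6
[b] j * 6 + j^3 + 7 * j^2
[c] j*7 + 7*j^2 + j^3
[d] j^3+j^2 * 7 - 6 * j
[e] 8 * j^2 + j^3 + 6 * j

Expanding j*(6 + j)*(j + 1):
= j * 6 + j^3 + 7 * j^2
b) j * 6 + j^3 + 7 * j^2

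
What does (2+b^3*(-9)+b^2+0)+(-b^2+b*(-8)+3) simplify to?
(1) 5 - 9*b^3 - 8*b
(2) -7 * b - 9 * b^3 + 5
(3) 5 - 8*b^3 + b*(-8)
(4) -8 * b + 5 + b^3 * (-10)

Adding the polynomials and combining like terms:
(2 + b^3*(-9) + b^2 + 0) + (-b^2 + b*(-8) + 3)
= 5 - 9*b^3 - 8*b
1) 5 - 9*b^3 - 8*b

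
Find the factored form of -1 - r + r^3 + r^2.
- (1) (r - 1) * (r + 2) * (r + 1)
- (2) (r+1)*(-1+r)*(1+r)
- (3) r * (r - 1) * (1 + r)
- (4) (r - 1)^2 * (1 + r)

We need to factor -1 - r + r^3 + r^2.
The factored form is (r+1)*(-1+r)*(1+r).
2) (r+1)*(-1+r)*(1+r)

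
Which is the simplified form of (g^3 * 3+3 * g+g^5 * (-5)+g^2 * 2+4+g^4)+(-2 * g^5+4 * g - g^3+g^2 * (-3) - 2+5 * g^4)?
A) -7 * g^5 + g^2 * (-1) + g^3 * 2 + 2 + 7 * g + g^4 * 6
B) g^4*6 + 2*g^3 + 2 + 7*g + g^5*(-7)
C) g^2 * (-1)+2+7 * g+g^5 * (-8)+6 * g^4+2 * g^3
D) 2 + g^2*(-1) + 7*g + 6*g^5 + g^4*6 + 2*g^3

Adding the polynomials and combining like terms:
(g^3*3 + 3*g + g^5*(-5) + g^2*2 + 4 + g^4) + (-2*g^5 + 4*g - g^3 + g^2*(-3) - 2 + 5*g^4)
= -7 * g^5 + g^2 * (-1) + g^3 * 2 + 2 + 7 * g + g^4 * 6
A) -7 * g^5 + g^2 * (-1) + g^3 * 2 + 2 + 7 * g + g^4 * 6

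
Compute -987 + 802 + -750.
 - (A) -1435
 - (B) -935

First: -987 + 802 = -185
Then: -185 + -750 = -935
B) -935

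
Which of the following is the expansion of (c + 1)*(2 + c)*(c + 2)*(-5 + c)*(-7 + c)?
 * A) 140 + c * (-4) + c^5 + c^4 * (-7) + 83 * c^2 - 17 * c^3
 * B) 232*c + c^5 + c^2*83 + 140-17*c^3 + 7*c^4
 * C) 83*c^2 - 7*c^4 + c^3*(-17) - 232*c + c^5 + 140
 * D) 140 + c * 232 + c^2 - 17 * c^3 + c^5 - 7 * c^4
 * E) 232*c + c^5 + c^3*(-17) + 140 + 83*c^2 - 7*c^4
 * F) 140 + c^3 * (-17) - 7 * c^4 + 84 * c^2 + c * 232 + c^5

Expanding (c + 1)*(2 + c)*(c + 2)*(-5 + c)*(-7 + c):
= 232*c + c^5 + c^3*(-17) + 140 + 83*c^2 - 7*c^4
E) 232*c + c^5 + c^3*(-17) + 140 + 83*c^2 - 7*c^4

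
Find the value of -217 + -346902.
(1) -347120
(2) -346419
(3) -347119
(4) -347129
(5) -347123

-217 + -346902 = -347119
3) -347119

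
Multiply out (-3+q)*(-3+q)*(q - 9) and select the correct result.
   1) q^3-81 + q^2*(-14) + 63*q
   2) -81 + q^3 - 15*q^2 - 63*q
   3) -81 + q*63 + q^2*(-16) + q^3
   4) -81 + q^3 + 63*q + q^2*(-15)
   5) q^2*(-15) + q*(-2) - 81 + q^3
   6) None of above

Expanding (-3+q)*(-3+q)*(q - 9):
= -81 + q^3 + 63*q + q^2*(-15)
4) -81 + q^3 + 63*q + q^2*(-15)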